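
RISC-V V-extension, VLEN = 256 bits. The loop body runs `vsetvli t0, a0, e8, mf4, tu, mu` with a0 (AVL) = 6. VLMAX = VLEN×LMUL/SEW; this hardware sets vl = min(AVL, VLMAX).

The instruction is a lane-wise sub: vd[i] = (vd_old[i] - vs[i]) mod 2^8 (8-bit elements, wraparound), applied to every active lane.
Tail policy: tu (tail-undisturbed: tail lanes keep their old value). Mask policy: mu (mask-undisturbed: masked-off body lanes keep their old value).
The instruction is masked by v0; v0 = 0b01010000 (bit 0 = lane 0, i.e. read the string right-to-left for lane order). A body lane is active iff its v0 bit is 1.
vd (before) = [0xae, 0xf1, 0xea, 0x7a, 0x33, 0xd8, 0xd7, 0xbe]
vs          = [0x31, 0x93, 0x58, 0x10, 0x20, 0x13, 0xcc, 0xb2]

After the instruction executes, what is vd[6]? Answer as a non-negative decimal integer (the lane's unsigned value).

VLMAX = VLEN×LMUL/SEW = 256×1/4/8 = 8
vl = min(AVL, VLMAX) = min(6, 8) = 6
  i=0: mask-off/keep → 174
  i=1: mask-off/keep → 241
  i=2: mask-off/keep → 234
  i=3: mask-off/keep → 122
  i=4: sub(0x33,0x20) → 19
  i=5: mask-off/keep → 216
  i=6: tail/keep → 215
  i=7: tail/keep → 190

vd[6] = 215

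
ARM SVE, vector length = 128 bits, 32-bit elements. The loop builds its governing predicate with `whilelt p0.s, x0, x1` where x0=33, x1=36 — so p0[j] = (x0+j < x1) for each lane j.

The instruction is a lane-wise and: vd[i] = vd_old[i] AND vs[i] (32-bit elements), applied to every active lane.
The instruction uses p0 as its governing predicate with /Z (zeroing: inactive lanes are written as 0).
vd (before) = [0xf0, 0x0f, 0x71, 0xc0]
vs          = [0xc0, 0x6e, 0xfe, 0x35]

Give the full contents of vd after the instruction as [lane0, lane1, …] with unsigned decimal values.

vd = [192, 14, 112, 0]

128-bit reg / 32-bit elem → 4 lanes
p0[j] = (33+j < 36); true for j=0..2 → 3 lanes set
[0] and(0xf0,0xc0) = 0xc0
[1] and(0x0f,0x6e) = 0x0e
[2] and(0x71,0xfe) = 0x70
[3] tail/zero = 0x00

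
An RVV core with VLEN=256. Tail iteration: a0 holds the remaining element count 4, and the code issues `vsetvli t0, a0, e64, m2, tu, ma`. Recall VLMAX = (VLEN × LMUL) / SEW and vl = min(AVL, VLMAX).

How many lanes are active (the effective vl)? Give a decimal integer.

VLMAX = VLEN×LMUL/SEW = 256×2/64 = 8
AVL=4 ≤ VLMAX=8, so vl = 4

vl = 4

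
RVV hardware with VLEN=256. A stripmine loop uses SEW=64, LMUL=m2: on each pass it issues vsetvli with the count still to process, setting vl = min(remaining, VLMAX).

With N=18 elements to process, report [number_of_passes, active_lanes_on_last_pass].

VLMAX = (256 × 2) / 64 = 8 lanes
18 elements at 8/iter → 3 passes, remainder 2 on the last

[iterations, last_vl] = [3, 2]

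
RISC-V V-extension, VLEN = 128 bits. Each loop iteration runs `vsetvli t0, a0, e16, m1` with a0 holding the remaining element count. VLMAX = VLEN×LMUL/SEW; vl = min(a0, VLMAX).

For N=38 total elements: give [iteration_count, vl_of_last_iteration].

VLMAX = VLEN×LMUL/SEW = 128×1/16 = 8
N=38: ⌈38/8⌉ = 5 iters; last vl = 38 − 4×8 = 6

[iterations, last_vl] = [5, 6]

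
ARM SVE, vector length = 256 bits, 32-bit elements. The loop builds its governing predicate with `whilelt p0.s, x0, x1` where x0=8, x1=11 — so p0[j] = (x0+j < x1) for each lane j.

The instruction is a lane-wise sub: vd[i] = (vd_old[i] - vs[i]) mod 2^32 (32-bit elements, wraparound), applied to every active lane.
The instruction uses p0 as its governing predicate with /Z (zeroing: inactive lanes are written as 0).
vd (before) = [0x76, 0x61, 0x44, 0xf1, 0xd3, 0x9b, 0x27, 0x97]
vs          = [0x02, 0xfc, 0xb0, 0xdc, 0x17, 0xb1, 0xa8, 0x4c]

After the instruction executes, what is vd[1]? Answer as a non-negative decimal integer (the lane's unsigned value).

register lanes = 256/32 = 8
active while 8+j < 11, i.e. j ∈ [0,3) capped at 8 ⇒ 3
  i=0: sub(0x76,0x02) → 116
  i=1: sub(0x61,0xfc) → 4294967141
  i=2: sub(0x44,0xb0) → 4294967188
  i=3: tail/zero → 0
  i=4: tail/zero → 0
  i=5: tail/zero → 0
  i=6: tail/zero → 0
  i=7: tail/zero → 0

vd[1] = 4294967141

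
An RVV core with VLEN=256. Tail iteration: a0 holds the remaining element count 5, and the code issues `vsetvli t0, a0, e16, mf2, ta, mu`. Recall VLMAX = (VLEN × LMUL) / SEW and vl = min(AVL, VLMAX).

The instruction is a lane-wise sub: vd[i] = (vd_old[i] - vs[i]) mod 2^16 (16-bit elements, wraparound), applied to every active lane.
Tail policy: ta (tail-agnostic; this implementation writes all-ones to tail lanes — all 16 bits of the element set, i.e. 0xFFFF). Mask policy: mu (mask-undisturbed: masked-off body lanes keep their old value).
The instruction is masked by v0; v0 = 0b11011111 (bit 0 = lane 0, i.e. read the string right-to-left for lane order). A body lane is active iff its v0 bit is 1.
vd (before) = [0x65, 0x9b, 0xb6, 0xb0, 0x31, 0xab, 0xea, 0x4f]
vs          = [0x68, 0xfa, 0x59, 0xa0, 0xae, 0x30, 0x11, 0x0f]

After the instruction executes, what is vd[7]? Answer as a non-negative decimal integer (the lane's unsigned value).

lanes per group: 256·1/2/16 = 8
AVL=5 ≤ VLMAX=8, so vl = 5
  i=0: sub(0x65,0x68) → 65533
  i=1: sub(0x9b,0xfa) → 65441
  i=2: sub(0xb6,0x59) → 93
  i=3: sub(0xb0,0xa0) → 16
  i=4: sub(0x31,0xae) → 65411
  i=5: tail/ones → 65535
  i=6: tail/ones → 65535
  i=7: tail/ones → 65535

vd[7] = 65535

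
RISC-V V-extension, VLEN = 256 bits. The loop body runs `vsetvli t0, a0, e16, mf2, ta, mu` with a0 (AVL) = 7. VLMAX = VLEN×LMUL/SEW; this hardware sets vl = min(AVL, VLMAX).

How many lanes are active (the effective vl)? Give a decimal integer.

VLMAX = VLEN×LMUL/SEW = 256×1/2/16 = 8
vl = min(AVL, VLMAX) = min(7, 8) = 7

vl = 7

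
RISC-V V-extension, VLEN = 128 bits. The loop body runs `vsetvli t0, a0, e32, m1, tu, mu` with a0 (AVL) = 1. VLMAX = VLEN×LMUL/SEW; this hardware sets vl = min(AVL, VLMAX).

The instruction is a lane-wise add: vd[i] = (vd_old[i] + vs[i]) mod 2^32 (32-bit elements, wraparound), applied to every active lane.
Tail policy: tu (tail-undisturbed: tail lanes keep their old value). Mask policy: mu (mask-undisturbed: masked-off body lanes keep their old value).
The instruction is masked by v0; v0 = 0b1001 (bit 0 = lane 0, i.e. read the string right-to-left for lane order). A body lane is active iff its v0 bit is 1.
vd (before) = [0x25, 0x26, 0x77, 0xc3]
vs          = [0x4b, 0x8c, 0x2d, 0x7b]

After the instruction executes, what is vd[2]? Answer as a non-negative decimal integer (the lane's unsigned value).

VLMAX = (128 × 1) / 32 = 4 lanes
vl ← min(1, 4) = 1
  i=0: add(0x25,0x4b) → 112
  i=1: tail/keep → 38
  i=2: tail/keep → 119
  i=3: tail/keep → 195

vd[2] = 119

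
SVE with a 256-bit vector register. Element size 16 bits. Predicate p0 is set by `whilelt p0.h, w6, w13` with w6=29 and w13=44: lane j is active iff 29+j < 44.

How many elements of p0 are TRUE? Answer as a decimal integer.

256-bit reg / 16-bit elem → 16 lanes
p0[j] = (29+j < 44); true for j=0..14 → 15 lanes set

vl = 15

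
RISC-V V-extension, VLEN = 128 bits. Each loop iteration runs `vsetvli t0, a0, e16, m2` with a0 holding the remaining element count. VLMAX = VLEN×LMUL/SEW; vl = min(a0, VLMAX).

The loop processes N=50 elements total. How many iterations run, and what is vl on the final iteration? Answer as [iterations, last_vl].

[iterations, last_vl] = [4, 2]

VLMAX = (128 × 2) / 16 = 16 lanes
50 elements at 16/iter → 4 passes, remainder 2 on the last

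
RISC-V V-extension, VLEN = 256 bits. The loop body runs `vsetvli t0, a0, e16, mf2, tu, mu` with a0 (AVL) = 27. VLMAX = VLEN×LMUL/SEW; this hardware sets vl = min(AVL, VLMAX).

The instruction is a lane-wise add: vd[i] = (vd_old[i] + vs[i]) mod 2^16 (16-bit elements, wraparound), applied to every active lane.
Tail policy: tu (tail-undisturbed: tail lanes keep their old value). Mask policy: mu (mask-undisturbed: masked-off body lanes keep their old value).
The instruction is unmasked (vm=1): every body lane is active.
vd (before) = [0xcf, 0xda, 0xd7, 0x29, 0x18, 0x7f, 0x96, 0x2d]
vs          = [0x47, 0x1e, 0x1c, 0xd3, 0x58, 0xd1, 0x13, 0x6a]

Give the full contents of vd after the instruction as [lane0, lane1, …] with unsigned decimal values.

lanes per group: 256·1/2/16 = 8
vl ← min(27, 8) = 8
vd[0] add(0xcf,0x47) -> 0x116
vd[1] add(0xda,0x1e) -> 0xf8
vd[2] add(0xd7,0x1c) -> 0xf3
vd[3] add(0x29,0xd3) -> 0xfc
vd[4] add(0x18,0x58) -> 0x70
vd[5] add(0x7f,0xd1) -> 0x150
vd[6] add(0x96,0x13) -> 0xa9
vd[7] add(0x2d,0x6a) -> 0x97

vd = [278, 248, 243, 252, 112, 336, 169, 151]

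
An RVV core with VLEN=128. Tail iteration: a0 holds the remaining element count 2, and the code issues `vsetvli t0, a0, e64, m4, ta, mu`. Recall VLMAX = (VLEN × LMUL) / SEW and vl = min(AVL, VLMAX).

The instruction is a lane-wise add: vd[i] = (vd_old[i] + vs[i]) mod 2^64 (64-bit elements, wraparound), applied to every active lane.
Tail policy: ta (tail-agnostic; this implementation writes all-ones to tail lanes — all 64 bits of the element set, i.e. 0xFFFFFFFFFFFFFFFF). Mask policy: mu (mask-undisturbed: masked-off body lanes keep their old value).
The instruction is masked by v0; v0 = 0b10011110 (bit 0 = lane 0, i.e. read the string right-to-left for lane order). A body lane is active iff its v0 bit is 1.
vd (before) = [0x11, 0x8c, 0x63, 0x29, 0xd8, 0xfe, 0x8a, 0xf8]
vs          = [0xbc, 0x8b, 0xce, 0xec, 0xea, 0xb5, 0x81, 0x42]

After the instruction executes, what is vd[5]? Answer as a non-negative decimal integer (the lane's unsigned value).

vd[5] = 18446744073709551615

lanes per group: 128·4/64 = 8
AVL=2 ≤ VLMAX=8, so vl = 2
  i=0: mask-off/keep → 17
  i=1: add(0x8c,0x8b) → 279
  i=2: tail/ones → 18446744073709551615
  i=3: tail/ones → 18446744073709551615
  i=4: tail/ones → 18446744073709551615
  i=5: tail/ones → 18446744073709551615
  i=6: tail/ones → 18446744073709551615
  i=7: tail/ones → 18446744073709551615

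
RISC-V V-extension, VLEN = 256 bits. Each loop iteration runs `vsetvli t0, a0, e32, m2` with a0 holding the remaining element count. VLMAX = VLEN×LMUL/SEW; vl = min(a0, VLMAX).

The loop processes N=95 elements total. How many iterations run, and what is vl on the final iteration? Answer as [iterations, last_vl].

VLMAX = VLEN×LMUL/SEW = 256×2/32 = 16
95 elements at 16/iter → 6 passes, remainder 15 on the last

[iterations, last_vl] = [6, 15]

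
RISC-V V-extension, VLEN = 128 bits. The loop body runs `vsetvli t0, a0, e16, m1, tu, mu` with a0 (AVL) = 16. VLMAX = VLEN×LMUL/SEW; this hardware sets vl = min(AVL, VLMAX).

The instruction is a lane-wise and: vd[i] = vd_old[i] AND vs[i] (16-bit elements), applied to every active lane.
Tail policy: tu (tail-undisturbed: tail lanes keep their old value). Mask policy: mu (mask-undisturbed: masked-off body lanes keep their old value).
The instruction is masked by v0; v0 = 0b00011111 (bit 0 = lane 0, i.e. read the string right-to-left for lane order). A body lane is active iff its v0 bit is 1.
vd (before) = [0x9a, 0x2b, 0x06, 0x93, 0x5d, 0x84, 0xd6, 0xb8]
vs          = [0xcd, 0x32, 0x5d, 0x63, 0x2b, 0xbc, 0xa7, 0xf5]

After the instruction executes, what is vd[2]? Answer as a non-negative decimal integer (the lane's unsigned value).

vd[2] = 4

VLMAX = VLEN×LMUL/SEW = 128×1/16 = 8
vl ← min(16, 8) = 8
lane  0: and(0x9a,0xcd) ⇒ 0x88
lane  1: and(0x2b,0x32) ⇒ 0x22
lane  2: and(0x06,0x5d) ⇒ 0x04
lane  3: and(0x93,0x63) ⇒ 0x03
lane  4: and(0x5d,0x2b) ⇒ 0x09
lane  5: mask-off/keep ⇒ 0x84
lane  6: mask-off/keep ⇒ 0xd6
lane  7: mask-off/keep ⇒ 0xb8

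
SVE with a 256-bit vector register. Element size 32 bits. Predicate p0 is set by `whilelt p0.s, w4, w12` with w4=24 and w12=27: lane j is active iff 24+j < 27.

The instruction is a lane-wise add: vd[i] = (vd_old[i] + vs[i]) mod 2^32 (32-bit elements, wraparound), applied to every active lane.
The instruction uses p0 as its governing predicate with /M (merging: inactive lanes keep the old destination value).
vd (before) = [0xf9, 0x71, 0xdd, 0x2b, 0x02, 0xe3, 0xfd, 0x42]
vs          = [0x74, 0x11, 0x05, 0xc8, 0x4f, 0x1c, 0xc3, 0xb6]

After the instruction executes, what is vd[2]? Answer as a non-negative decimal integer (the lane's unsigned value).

vd[2] = 226

256-bit reg / 32-bit elem → 8 lanes
whilelt: lane j active iff 24+j < 27 → j < 3 → 3 active
  i=0: add(0xf9,0x74) → 365
  i=1: add(0x71,0x11) → 130
  i=2: add(0xdd,0x05) → 226
  i=3: tail/keep → 43
  i=4: tail/keep → 2
  i=5: tail/keep → 227
  i=6: tail/keep → 253
  i=7: tail/keep → 66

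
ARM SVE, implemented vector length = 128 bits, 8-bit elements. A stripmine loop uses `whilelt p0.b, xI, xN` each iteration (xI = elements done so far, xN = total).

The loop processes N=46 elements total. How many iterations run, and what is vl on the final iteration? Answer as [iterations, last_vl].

[iterations, last_vl] = [3, 14]

128-bit reg / 8-bit elem → 16 lanes
46 elements at 16/iter → 3 passes, remainder 14 on the last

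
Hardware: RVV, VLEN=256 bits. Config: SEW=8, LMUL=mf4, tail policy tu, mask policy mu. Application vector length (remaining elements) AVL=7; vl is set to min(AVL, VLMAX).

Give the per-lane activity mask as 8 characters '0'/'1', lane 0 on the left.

predicate = 11111110

VLMAX = (256 × 1/4) / 8 = 8 lanes
vl ← min(7, 8) = 7
bits (lane 0 leftmost): 11111110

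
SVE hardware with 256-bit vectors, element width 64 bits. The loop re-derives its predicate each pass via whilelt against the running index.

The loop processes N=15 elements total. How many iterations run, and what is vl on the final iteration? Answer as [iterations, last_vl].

lane count: 256 div 64 = 4
iterations = ceil(15/4) = 4; final-pass vl = 3

[iterations, last_vl] = [4, 3]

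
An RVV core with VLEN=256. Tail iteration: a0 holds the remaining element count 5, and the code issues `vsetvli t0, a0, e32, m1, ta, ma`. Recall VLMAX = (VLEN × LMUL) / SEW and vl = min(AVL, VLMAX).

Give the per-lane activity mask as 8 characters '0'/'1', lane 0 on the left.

lanes per group: 256·1/32 = 8
AVL=5 ≤ VLMAX=8, so vl = 5
bits (lane 0 leftmost): 11111000

predicate = 11111000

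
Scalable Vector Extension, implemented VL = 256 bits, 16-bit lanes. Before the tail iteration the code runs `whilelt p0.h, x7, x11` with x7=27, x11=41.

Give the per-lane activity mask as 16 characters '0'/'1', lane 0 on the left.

predicate = 1111111111111100

256-bit reg / 16-bit elem → 16 lanes
active while 27+j < 41, i.e. j ∈ [0,14) capped at 16 ⇒ 14
bits (lane 0 leftmost): 1111111111111100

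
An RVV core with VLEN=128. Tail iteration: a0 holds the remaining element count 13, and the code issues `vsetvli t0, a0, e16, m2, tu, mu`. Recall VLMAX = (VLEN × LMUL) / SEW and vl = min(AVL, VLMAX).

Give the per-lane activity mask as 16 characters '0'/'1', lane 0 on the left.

predicate = 1111111111111000

VLMAX = VLEN×LMUL/SEW = 128×2/16 = 16
vl ← min(13, 16) = 13
bits (lane 0 leftmost): 1111111111111000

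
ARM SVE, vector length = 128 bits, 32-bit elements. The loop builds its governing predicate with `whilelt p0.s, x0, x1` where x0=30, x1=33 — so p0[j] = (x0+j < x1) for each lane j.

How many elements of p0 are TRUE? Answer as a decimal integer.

vl = 3

lane count: 128 div 32 = 4
active while 30+j < 33, i.e. j ∈ [0,3) capped at 4 ⇒ 3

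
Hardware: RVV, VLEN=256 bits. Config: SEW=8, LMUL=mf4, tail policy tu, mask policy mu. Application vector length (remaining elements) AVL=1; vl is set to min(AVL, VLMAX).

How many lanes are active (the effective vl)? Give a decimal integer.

vl = 1

lanes per group: 256·1/4/8 = 8
AVL=1 ≤ VLMAX=8, so vl = 1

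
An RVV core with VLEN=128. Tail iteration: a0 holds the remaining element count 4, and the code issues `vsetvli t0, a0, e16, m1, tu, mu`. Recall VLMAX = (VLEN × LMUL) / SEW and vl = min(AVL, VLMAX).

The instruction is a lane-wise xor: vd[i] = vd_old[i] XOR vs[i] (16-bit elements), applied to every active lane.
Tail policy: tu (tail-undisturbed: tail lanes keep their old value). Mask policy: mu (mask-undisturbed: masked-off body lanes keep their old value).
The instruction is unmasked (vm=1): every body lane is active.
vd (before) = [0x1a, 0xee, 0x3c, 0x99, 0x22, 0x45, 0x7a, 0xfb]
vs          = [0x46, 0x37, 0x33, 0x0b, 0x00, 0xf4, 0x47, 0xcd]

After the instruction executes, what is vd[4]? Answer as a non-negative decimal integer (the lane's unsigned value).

lanes per group: 128·1/16 = 8
vl ← min(4, 8) = 4
lane  0: xor(0x1a,0x46) ⇒ 0x5c
lane  1: xor(0xee,0x37) ⇒ 0xd9
lane  2: xor(0x3c,0x33) ⇒ 0x0f
lane  3: xor(0x99,0x0b) ⇒ 0x92
lane  4: tail/keep ⇒ 0x22
lane  5: tail/keep ⇒ 0x45
lane  6: tail/keep ⇒ 0x7a
lane  7: tail/keep ⇒ 0xfb

vd[4] = 34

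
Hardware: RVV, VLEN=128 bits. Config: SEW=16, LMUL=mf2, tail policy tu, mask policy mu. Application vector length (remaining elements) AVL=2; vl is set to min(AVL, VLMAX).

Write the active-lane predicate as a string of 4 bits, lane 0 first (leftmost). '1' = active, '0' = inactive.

predicate = 1100

VLMAX = VLEN×LMUL/SEW = 128×1/2/16 = 4
vl = min(AVL, VLMAX) = min(2, 4) = 2
bits (lane 0 leftmost): 1100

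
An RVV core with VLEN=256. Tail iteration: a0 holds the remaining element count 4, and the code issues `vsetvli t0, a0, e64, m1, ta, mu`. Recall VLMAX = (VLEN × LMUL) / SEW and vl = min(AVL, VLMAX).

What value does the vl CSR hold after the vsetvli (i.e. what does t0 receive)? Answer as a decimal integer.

VLMAX = (256 × 1) / 64 = 4 lanes
vl = min(AVL, VLMAX) = min(4, 4) = 4

vl = 4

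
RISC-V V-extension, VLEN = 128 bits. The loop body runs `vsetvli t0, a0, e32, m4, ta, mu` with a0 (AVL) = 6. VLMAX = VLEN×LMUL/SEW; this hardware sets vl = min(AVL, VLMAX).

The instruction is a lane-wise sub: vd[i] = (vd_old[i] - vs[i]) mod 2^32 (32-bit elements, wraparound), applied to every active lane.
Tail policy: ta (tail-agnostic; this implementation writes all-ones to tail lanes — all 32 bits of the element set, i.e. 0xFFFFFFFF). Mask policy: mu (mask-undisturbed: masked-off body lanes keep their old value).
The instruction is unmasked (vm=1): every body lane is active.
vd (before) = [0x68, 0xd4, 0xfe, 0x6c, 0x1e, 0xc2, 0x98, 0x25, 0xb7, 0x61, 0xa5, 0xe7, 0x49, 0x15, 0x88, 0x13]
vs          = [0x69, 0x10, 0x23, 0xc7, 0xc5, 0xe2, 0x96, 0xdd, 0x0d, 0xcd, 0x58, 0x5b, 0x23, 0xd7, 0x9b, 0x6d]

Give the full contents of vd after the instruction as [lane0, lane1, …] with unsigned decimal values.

lanes per group: 128·4/32 = 16
vl = min(AVL, VLMAX) = min(6, 16) = 6
vd[0] sub(0x68,0x69) -> 0xffffffff
vd[1] sub(0xd4,0x10) -> 0xc4
vd[2] sub(0xfe,0x23) -> 0xdb
vd[3] sub(0x6c,0xc7) -> 0xffffffa5
vd[4] sub(0x1e,0xc5) -> 0xffffff59
vd[5] sub(0xc2,0xe2) -> 0xffffffe0
vd[6] tail/ones -> 0xffffffff
vd[7] tail/ones -> 0xffffffff
vd[8] tail/ones -> 0xffffffff
vd[9] tail/ones -> 0xffffffff
vd[10] tail/ones -> 0xffffffff
vd[11] tail/ones -> 0xffffffff
vd[12] tail/ones -> 0xffffffff
vd[13] tail/ones -> 0xffffffff
vd[14] tail/ones -> 0xffffffff
vd[15] tail/ones -> 0xffffffff

vd = [4294967295, 196, 219, 4294967205, 4294967129, 4294967264, 4294967295, 4294967295, 4294967295, 4294967295, 4294967295, 4294967295, 4294967295, 4294967295, 4294967295, 4294967295]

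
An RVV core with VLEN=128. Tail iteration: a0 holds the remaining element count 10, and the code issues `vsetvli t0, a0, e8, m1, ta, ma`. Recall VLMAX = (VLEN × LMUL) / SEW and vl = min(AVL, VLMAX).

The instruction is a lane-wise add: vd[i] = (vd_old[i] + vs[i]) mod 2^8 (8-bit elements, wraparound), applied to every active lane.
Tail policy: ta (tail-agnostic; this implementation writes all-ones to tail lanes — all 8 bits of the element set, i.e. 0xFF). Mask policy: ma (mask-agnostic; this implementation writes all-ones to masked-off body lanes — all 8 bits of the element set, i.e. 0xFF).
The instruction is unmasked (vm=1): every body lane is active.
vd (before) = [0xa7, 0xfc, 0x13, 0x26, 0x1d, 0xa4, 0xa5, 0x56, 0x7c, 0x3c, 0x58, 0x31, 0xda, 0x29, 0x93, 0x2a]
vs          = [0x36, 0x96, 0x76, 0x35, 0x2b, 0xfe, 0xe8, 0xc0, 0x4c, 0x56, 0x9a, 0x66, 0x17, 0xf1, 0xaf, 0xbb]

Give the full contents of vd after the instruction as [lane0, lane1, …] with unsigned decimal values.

VLMAX = (128 × 1) / 8 = 16 lanes
vl ← min(10, 16) = 10
vd[0] add(0xa7,0x36) -> 0xdd
vd[1] add(0xfc,0x96) -> 0x92
vd[2] add(0x13,0x76) -> 0x89
vd[3] add(0x26,0x35) -> 0x5b
vd[4] add(0x1d,0x2b) -> 0x48
vd[5] add(0xa4,0xfe) -> 0xa2
vd[6] add(0xa5,0xe8) -> 0x8d
vd[7] add(0x56,0xc0) -> 0x16
vd[8] add(0x7c,0x4c) -> 0xc8
vd[9] add(0x3c,0x56) -> 0x92
vd[10] tail/ones -> 0xff
vd[11] tail/ones -> 0xff
vd[12] tail/ones -> 0xff
vd[13] tail/ones -> 0xff
vd[14] tail/ones -> 0xff
vd[15] tail/ones -> 0xff

vd = [221, 146, 137, 91, 72, 162, 141, 22, 200, 146, 255, 255, 255, 255, 255, 255]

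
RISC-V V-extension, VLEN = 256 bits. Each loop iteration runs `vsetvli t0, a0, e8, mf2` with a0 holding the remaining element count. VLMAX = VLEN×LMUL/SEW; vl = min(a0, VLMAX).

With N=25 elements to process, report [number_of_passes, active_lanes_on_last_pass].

[iterations, last_vl] = [2, 9]

VLMAX = VLEN×LMUL/SEW = 256×1/2/8 = 16
iterations = ceil(25/16) = 2; final-pass vl = 9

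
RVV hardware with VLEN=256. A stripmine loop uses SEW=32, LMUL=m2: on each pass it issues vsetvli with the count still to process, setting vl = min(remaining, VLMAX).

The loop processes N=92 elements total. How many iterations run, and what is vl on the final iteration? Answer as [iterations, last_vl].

VLMAX = (256 × 2) / 32 = 16 lanes
N=92: ⌈92/16⌉ = 6 iters; last vl = 92 − 5×16 = 12

[iterations, last_vl] = [6, 12]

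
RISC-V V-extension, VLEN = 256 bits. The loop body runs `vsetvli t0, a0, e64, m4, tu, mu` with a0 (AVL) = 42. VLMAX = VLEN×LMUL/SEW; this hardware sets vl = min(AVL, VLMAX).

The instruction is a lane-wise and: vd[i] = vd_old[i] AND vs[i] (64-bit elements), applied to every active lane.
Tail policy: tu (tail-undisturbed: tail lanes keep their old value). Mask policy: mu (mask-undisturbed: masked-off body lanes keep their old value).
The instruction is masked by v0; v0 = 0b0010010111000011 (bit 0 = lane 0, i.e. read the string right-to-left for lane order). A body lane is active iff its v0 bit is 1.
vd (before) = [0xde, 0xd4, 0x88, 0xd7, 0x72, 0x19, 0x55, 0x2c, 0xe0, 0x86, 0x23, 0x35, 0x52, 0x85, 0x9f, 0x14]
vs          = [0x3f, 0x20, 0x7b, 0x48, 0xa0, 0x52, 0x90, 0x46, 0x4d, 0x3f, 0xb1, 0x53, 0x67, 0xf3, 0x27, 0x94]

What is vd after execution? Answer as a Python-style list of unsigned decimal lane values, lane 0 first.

vd = [30, 0, 136, 215, 114, 25, 16, 4, 64, 134, 33, 53, 82, 129, 159, 20]

VLMAX = VLEN×LMUL/SEW = 256×4/64 = 16
vl ← min(42, 16) = 16
lane  0: and(0xde,0x3f) ⇒ 0x1e
lane  1: and(0xd4,0x20) ⇒ 0x00
lane  2: mask-off/keep ⇒ 0x88
lane  3: mask-off/keep ⇒ 0xd7
lane  4: mask-off/keep ⇒ 0x72
lane  5: mask-off/keep ⇒ 0x19
lane  6: and(0x55,0x90) ⇒ 0x10
lane  7: and(0x2c,0x46) ⇒ 0x04
lane  8: and(0xe0,0x4d) ⇒ 0x40
lane  9: mask-off/keep ⇒ 0x86
lane 10: and(0x23,0xb1) ⇒ 0x21
lane 11: mask-off/keep ⇒ 0x35
lane 12: mask-off/keep ⇒ 0x52
lane 13: and(0x85,0xf3) ⇒ 0x81
lane 14: mask-off/keep ⇒ 0x9f
lane 15: mask-off/keep ⇒ 0x14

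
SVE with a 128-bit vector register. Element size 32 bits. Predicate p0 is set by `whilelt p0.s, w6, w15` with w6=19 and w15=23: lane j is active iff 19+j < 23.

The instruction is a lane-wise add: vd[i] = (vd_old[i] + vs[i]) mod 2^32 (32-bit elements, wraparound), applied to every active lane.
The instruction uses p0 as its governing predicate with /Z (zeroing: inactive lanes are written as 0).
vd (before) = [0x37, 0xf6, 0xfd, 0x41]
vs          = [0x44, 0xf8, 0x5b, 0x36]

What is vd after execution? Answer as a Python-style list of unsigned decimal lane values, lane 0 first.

128-bit reg / 32-bit elem → 4 lanes
whilelt: lane j active iff 19+j < 23 → j < 4 → 4 active
lane  0: add(0x37,0x44) ⇒ 0x7b
lane  1: add(0xf6,0xf8) ⇒ 0x1ee
lane  2: add(0xfd,0x5b) ⇒ 0x158
lane  3: add(0x41,0x36) ⇒ 0x77

vd = [123, 494, 344, 119]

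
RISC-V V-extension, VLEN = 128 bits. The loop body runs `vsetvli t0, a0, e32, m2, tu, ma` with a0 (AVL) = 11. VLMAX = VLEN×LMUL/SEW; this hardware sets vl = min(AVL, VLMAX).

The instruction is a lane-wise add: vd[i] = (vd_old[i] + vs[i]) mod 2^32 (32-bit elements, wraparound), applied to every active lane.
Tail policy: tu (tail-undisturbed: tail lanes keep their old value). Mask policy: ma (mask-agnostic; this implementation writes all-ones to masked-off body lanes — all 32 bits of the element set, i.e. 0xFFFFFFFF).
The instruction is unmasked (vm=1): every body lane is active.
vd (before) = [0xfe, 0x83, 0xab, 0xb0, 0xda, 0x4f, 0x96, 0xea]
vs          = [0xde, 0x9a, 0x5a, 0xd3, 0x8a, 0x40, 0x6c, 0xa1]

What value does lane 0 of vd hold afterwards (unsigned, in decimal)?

vd[0] = 476

lanes per group: 128·2/32 = 8
AVL=11 > VLMAX=8, so vl = 8
  i=0: add(0xfe,0xde) → 476
  i=1: add(0x83,0x9a) → 285
  i=2: add(0xab,0x5a) → 261
  i=3: add(0xb0,0xd3) → 387
  i=4: add(0xda,0x8a) → 356
  i=5: add(0x4f,0x40) → 143
  i=6: add(0x96,0x6c) → 258
  i=7: add(0xea,0xa1) → 395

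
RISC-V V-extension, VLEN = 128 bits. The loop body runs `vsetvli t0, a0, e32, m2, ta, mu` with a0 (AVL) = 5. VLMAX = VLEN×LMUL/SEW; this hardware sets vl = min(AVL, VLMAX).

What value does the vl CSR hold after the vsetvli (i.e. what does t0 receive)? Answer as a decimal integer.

vl = 5

VLMAX = VLEN×LMUL/SEW = 128×2/32 = 8
vl = min(AVL, VLMAX) = min(5, 8) = 5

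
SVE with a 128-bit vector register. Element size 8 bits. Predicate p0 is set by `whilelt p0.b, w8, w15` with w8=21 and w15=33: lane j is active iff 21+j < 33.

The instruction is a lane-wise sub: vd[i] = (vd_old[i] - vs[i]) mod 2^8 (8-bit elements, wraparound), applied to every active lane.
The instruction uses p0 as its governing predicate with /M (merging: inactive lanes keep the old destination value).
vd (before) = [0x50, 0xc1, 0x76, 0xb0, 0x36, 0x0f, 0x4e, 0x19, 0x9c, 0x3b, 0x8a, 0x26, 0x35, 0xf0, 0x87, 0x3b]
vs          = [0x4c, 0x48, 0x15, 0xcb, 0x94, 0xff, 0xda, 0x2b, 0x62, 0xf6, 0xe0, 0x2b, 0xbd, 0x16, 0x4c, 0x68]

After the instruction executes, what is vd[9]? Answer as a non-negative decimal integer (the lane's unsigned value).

lane count: 128 div 8 = 16
active while 21+j < 33, i.e. j ∈ [0,12) capped at 16 ⇒ 12
vd[0] sub(0x50,0x4c) -> 0x04
vd[1] sub(0xc1,0x48) -> 0x79
vd[2] sub(0x76,0x15) -> 0x61
vd[3] sub(0xb0,0xcb) -> 0xe5
vd[4] sub(0x36,0x94) -> 0xa2
vd[5] sub(0x0f,0xff) -> 0x10
vd[6] sub(0x4e,0xda) -> 0x74
vd[7] sub(0x19,0x2b) -> 0xee
vd[8] sub(0x9c,0x62) -> 0x3a
vd[9] sub(0x3b,0xf6) -> 0x45
vd[10] sub(0x8a,0xe0) -> 0xaa
vd[11] sub(0x26,0x2b) -> 0xfb
vd[12] tail/keep -> 0x35
vd[13] tail/keep -> 0xf0
vd[14] tail/keep -> 0x87
vd[15] tail/keep -> 0x3b

vd[9] = 69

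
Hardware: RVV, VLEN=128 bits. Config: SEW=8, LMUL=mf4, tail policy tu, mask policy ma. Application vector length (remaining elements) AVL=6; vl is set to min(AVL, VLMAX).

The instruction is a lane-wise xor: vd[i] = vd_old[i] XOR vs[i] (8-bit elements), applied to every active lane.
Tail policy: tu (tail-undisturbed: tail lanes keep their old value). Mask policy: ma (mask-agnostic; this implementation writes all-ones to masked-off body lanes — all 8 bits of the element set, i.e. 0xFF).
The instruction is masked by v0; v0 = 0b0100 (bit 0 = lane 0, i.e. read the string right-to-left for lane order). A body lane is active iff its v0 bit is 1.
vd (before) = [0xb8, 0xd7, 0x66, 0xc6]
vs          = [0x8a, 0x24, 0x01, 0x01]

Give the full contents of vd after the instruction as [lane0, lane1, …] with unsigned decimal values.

vd = [255, 255, 103, 255]

VLMAX = (128 × 1/4) / 8 = 4 lanes
vl ← min(6, 4) = 4
lane  0: mask-off/ones ⇒ 0xff
lane  1: mask-off/ones ⇒ 0xff
lane  2: xor(0x66,0x01) ⇒ 0x67
lane  3: mask-off/ones ⇒ 0xff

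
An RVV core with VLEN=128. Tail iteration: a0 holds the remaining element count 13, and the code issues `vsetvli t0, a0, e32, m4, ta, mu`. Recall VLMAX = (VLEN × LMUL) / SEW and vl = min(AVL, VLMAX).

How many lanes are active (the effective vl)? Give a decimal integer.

VLMAX = (128 × 4) / 32 = 16 lanes
vl = min(AVL, VLMAX) = min(13, 16) = 13

vl = 13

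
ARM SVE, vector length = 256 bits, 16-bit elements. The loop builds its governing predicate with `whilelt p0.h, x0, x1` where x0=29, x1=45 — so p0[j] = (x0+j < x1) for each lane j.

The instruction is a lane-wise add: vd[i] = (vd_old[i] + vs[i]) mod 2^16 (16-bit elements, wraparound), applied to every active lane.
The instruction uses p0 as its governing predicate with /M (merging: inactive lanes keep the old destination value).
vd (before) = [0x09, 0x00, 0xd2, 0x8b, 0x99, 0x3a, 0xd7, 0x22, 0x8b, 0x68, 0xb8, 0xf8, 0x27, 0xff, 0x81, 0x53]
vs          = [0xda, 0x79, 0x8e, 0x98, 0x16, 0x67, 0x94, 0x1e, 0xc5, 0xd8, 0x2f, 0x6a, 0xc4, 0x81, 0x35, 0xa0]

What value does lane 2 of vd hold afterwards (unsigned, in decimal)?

vd[2] = 352

256-bit reg / 16-bit elem → 16 lanes
p0[j] = (29+j < 45); true for j=0..15 → 16 lanes set
[0] add(0x09,0xda) = 0xe3
[1] add(0x00,0x79) = 0x79
[2] add(0xd2,0x8e) = 0x160
[3] add(0x8b,0x98) = 0x123
[4] add(0x99,0x16) = 0xaf
[5] add(0x3a,0x67) = 0xa1
[6] add(0xd7,0x94) = 0x16b
[7] add(0x22,0x1e) = 0x40
[8] add(0x8b,0xc5) = 0x150
[9] add(0x68,0xd8) = 0x140
[10] add(0xb8,0x2f) = 0xe7
[11] add(0xf8,0x6a) = 0x162
[12] add(0x27,0xc4) = 0xeb
[13] add(0xff,0x81) = 0x180
[14] add(0x81,0x35) = 0xb6
[15] add(0x53,0xa0) = 0xf3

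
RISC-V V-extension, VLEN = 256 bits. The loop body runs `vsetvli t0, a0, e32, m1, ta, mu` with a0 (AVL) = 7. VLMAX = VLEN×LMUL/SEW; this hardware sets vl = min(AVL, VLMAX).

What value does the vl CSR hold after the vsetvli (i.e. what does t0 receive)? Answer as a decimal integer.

lanes per group: 256·1/32 = 8
vl = min(AVL, VLMAX) = min(7, 8) = 7

vl = 7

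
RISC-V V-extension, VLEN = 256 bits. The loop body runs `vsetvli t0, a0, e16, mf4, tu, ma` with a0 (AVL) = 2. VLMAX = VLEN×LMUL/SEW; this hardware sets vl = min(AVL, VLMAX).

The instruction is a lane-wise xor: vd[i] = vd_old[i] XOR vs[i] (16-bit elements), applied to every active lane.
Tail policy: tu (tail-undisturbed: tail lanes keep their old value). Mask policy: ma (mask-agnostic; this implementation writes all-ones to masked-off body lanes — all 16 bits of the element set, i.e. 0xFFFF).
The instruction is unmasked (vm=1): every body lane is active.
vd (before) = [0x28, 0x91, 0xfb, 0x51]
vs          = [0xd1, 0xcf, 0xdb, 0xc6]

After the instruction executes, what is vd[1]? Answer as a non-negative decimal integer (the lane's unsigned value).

vd[1] = 94

lanes per group: 256·1/4/16 = 4
vl = min(AVL, VLMAX) = min(2, 4) = 2
  i=0: xor(0x28,0xd1) → 249
  i=1: xor(0x91,0xcf) → 94
  i=2: tail/keep → 251
  i=3: tail/keep → 81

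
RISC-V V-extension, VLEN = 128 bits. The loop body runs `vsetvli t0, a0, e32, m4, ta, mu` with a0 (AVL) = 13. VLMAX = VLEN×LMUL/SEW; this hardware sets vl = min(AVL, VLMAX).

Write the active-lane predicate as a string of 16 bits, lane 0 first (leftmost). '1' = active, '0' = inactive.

lanes per group: 128·4/32 = 16
AVL=13 ≤ VLMAX=16, so vl = 13
bits (lane 0 leftmost): 1111111111111000

predicate = 1111111111111000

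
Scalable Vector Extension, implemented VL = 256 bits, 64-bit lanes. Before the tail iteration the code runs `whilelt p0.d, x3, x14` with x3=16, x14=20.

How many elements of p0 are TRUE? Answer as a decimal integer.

lane count: 256 div 64 = 4
whilelt: lane j active iff 16+j < 20 → j < 4 → 4 active

vl = 4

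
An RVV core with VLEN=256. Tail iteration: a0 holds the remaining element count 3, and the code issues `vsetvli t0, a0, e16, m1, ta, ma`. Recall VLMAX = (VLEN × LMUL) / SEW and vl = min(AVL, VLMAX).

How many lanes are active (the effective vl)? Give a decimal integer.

lanes per group: 256·1/16 = 16
AVL=3 ≤ VLMAX=16, so vl = 3

vl = 3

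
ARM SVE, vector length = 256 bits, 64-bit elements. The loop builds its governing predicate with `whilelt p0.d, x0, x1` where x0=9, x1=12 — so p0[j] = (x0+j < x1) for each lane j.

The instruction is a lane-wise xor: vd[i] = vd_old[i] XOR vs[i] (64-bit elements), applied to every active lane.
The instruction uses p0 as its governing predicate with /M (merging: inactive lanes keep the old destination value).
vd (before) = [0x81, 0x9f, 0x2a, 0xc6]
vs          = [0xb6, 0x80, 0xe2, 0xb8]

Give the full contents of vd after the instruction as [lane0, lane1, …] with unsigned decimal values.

register lanes = 256/64 = 4
p0[j] = (9+j < 12); true for j=0..2 → 3 lanes set
  i=0: xor(0x81,0xb6) → 55
  i=1: xor(0x9f,0x80) → 31
  i=2: xor(0x2a,0xe2) → 200
  i=3: tail/keep → 198

vd = [55, 31, 200, 198]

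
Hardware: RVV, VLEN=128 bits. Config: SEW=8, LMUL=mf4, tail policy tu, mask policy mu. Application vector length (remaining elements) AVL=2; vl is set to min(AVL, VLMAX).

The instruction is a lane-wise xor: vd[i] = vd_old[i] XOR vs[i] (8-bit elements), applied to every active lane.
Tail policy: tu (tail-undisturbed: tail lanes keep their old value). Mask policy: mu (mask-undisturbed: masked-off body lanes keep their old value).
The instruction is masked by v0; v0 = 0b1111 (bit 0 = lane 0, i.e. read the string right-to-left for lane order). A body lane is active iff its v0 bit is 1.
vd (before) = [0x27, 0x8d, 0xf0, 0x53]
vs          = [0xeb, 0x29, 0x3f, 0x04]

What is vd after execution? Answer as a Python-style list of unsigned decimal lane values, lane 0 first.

lanes per group: 128·1/4/8 = 4
vl ← min(2, 4) = 2
  i=0: xor(0x27,0xeb) → 204
  i=1: xor(0x8d,0x29) → 164
  i=2: tail/keep → 240
  i=3: tail/keep → 83

vd = [204, 164, 240, 83]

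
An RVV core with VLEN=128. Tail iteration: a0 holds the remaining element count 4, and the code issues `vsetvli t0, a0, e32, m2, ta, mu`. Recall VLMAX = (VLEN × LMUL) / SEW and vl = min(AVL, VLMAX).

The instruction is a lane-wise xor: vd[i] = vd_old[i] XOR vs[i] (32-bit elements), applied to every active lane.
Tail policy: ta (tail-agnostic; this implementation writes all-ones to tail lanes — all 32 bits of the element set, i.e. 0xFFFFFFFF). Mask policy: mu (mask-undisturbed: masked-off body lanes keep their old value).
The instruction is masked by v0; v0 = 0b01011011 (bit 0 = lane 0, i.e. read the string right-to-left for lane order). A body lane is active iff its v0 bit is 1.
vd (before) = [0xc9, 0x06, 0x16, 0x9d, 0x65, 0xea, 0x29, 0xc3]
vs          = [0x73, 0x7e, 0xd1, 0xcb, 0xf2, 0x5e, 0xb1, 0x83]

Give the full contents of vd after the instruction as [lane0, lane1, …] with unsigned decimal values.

VLMAX = VLEN×LMUL/SEW = 128×2/32 = 8
vl ← min(4, 8) = 4
  i=0: xor(0xc9,0x73) → 186
  i=1: xor(0x06,0x7e) → 120
  i=2: mask-off/keep → 22
  i=3: xor(0x9d,0xcb) → 86
  i=4: tail/ones → 4294967295
  i=5: tail/ones → 4294967295
  i=6: tail/ones → 4294967295
  i=7: tail/ones → 4294967295

vd = [186, 120, 22, 86, 4294967295, 4294967295, 4294967295, 4294967295]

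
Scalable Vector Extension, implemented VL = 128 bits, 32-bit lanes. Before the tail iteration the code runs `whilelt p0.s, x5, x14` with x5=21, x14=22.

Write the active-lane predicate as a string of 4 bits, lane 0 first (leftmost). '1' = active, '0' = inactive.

128-bit reg / 32-bit elem → 4 lanes
whilelt: lane j active iff 21+j < 22 → j < 1 → 1 active
bits (lane 0 leftmost): 1000

predicate = 1000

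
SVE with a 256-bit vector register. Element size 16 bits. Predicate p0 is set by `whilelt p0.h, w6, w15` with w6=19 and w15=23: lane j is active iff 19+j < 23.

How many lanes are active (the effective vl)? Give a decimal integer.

vl = 4

lane count: 256 div 16 = 16
active while 19+j < 23, i.e. j ∈ [0,4) capped at 16 ⇒ 4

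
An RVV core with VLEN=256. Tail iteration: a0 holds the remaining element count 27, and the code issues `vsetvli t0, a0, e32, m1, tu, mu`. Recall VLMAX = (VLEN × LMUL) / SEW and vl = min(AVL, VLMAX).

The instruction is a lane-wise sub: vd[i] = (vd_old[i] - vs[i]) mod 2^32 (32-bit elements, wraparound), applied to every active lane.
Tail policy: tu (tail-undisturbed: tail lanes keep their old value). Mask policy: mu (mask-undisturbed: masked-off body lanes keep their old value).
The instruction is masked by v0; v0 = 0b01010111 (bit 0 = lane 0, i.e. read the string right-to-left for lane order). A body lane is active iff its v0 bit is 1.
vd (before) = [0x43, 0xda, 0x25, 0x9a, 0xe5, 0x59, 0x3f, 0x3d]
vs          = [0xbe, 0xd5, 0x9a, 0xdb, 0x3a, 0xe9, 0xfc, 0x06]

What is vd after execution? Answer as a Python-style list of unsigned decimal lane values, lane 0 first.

VLMAX = VLEN×LMUL/SEW = 256×1/32 = 8
AVL=27 > VLMAX=8, so vl = 8
vd[0] sub(0x43,0xbe) -> 0xffffff85
vd[1] sub(0xda,0xd5) -> 0x05
vd[2] sub(0x25,0x9a) -> 0xffffff8b
vd[3] mask-off/keep -> 0x9a
vd[4] sub(0xe5,0x3a) -> 0xab
vd[5] mask-off/keep -> 0x59
vd[6] sub(0x3f,0xfc) -> 0xffffff43
vd[7] mask-off/keep -> 0x3d

vd = [4294967173, 5, 4294967179, 154, 171, 89, 4294967107, 61]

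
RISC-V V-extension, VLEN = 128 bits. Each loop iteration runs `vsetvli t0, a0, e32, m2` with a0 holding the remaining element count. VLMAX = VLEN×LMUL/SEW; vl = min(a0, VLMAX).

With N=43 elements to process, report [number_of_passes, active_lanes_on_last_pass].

VLMAX = VLEN×LMUL/SEW = 128×2/32 = 8
iterations = ceil(43/8) = 6; final-pass vl = 3

[iterations, last_vl] = [6, 3]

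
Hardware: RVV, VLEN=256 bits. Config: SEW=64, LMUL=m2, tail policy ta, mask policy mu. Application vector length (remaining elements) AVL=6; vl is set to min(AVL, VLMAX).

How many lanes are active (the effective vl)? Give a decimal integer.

lanes per group: 256·2/64 = 8
vl = min(AVL, VLMAX) = min(6, 8) = 6

vl = 6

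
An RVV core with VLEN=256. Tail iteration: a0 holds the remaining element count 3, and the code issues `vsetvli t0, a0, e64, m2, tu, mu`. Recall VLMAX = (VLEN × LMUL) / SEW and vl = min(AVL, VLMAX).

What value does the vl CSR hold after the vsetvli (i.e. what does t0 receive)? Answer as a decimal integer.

VLMAX = VLEN×LMUL/SEW = 256×2/64 = 8
vl = min(AVL, VLMAX) = min(3, 8) = 3

vl = 3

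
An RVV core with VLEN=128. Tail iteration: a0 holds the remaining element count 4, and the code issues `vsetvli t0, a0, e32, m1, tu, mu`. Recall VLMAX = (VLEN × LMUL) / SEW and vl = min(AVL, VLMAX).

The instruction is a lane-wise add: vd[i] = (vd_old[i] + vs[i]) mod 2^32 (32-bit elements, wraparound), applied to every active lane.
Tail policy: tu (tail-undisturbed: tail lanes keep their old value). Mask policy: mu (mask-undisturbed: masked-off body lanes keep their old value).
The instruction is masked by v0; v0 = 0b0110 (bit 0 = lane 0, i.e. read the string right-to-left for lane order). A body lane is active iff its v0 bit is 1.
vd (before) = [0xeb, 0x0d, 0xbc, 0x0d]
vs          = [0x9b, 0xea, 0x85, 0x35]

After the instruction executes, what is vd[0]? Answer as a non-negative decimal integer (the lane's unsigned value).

VLMAX = (128 × 1) / 32 = 4 lanes
vl = min(AVL, VLMAX) = min(4, 4) = 4
[0] mask-off/keep = 0xeb
[1] add(0x0d,0xea) = 0xf7
[2] add(0xbc,0x85) = 0x141
[3] mask-off/keep = 0x0d

vd[0] = 235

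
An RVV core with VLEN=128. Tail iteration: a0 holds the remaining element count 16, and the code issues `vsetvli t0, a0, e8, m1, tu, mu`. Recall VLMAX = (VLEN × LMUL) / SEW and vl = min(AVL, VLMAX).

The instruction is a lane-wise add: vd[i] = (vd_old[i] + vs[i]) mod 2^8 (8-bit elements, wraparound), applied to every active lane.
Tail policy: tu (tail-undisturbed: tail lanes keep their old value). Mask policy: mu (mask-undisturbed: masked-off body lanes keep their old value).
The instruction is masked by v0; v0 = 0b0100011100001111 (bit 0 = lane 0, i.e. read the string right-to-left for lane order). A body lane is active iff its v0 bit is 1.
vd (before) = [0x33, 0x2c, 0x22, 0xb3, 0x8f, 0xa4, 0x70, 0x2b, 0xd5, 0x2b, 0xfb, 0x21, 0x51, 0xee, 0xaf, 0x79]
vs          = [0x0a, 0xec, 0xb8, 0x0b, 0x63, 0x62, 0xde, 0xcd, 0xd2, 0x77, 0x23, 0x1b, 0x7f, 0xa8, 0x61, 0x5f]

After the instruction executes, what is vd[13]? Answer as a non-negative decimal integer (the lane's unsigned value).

VLMAX = VLEN×LMUL/SEW = 128×1/8 = 16
AVL=16 ≤ VLMAX=16, so vl = 16
vd[0] add(0x33,0x0a) -> 0x3d
vd[1] add(0x2c,0xec) -> 0x18
vd[2] add(0x22,0xb8) -> 0xda
vd[3] add(0xb3,0x0b) -> 0xbe
vd[4] mask-off/keep -> 0x8f
vd[5] mask-off/keep -> 0xa4
vd[6] mask-off/keep -> 0x70
vd[7] mask-off/keep -> 0x2b
vd[8] add(0xd5,0xd2) -> 0xa7
vd[9] add(0x2b,0x77) -> 0xa2
vd[10] add(0xfb,0x23) -> 0x1e
vd[11] mask-off/keep -> 0x21
vd[12] mask-off/keep -> 0x51
vd[13] mask-off/keep -> 0xee
vd[14] add(0xaf,0x61) -> 0x10
vd[15] mask-off/keep -> 0x79

vd[13] = 238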